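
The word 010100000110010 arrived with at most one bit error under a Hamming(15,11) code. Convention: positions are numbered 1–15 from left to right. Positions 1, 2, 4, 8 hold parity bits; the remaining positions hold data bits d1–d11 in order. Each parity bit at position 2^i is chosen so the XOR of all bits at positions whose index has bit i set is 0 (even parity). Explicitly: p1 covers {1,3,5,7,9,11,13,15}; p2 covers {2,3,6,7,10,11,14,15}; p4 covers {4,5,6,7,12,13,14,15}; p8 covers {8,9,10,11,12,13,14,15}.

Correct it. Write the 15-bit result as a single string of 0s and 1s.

010100001110010

s1 (pos 1,3,5,7,9,11,13,15): 0⊕0⊕0⊕0⊕0⊕1⊕0⊕0 = 1
s2 (pos 2,3,6,7,10,11,14,15): 1⊕0⊕0⊕0⊕1⊕1⊕1⊕0 = 0
s4 (pos 4,5,6,7,12,13,14,15): 1⊕0⊕0⊕0⊕0⊕0⊕1⊕0 = 0
s8 (pos 8,9,10,11,12,13,14,15): 0⊕0⊕1⊕1⊕0⊕0⊕1⊕0 = 1
Syndrome s8…s1 = 1001 → error at position 9.
Flip position 9: 010100000110010 → 010100001110010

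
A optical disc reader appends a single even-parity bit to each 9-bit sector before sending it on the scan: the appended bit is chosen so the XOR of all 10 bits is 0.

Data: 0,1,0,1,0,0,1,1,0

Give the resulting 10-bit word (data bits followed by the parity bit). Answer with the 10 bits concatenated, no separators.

XOR of the 9 data bits: 0⊕1⊕0⊕1⊕0⊕0⊕1⊕1⊕0 = 0
Parity bit = 0 (so all 10 bits XOR to 0).

0101001100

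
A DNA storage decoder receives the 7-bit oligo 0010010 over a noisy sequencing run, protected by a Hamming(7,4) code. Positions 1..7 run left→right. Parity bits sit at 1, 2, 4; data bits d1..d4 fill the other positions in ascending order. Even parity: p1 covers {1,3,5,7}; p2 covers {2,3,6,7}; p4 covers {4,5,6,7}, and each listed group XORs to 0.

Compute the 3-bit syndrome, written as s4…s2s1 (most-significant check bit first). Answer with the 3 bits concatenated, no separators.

s1 (pos 1,3,5,7): 0⊕1⊕0⊕0 = 1
s2 (pos 2,3,6,7): 0⊕1⊕1⊕0 = 0
s4 (pos 4,5,6,7): 0⊕0⊕1⊕0 = 1
Syndrome s4…s1 = 101 → error at position 5.

101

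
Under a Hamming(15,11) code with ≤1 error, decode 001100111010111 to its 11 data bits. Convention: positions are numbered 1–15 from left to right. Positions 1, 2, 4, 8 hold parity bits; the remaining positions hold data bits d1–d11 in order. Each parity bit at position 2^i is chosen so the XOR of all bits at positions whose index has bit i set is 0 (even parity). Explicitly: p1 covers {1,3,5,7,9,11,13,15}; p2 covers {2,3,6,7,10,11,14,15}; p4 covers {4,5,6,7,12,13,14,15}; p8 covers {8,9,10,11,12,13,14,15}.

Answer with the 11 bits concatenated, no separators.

s1 (pos 1,3,5,7,9,11,13,15): 0⊕1⊕0⊕1⊕1⊕1⊕1⊕1 = 0
s2 (pos 2,3,6,7,10,11,14,15): 0⊕1⊕0⊕1⊕0⊕1⊕1⊕1 = 1
s4 (pos 4,5,6,7,12,13,14,15): 1⊕0⊕0⊕1⊕0⊕1⊕1⊕1 = 1
s8 (pos 8,9,10,11,12,13,14,15): 1⊕1⊕0⊕1⊕0⊕1⊕1⊕1 = 0
Syndrome s8…s1 = 0110 → error at position 6.
Flip position 6: 001100111010111 → 001101111010111
Read data bits from positions 3,5,6,7,9,10,11,12,13,14,15: 10111010111

10111010111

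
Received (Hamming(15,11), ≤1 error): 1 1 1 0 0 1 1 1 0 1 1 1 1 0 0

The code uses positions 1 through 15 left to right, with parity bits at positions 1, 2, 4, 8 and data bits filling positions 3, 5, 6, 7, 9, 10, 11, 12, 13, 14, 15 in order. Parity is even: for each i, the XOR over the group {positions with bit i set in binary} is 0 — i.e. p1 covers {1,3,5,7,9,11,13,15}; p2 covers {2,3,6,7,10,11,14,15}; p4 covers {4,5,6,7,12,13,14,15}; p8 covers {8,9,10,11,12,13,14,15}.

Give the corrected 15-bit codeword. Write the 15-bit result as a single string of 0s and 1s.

s1 (pos 1,3,5,7,9,11,13,15): 1⊕1⊕0⊕1⊕0⊕1⊕1⊕0 = 1
s2 (pos 2,3,6,7,10,11,14,15): 1⊕1⊕1⊕1⊕1⊕1⊕0⊕0 = 0
s4 (pos 4,5,6,7,12,13,14,15): 0⊕0⊕1⊕1⊕1⊕1⊕0⊕0 = 0
s8 (pos 8,9,10,11,12,13,14,15): 1⊕0⊕1⊕1⊕1⊕1⊕0⊕0 = 1
Syndrome s8…s1 = 1001 → error at position 9.
Flip position 9: 111001110111100 → 111001111111100

111001111111100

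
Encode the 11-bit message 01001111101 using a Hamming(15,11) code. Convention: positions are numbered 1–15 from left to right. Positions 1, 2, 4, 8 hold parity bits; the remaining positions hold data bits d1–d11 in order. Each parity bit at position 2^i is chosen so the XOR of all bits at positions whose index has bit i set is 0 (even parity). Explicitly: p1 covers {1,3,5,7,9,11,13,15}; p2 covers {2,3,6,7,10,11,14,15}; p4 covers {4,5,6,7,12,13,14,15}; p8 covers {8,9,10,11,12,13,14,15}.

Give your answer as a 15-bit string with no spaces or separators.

110010001111101

Place data at non-parity positions: p1 p2 0 p4 1 0 0 p8 1 1 1 1 1 0 1
p1 (pos 1,3,5,7,9,11,13,15): XOR of data positions = 0⊕1⊕0⊕1⊕1⊕1⊕1 = 1
p2 (pos 2,3,6,7,10,11,14,15): XOR of data positions = 0⊕0⊕0⊕1⊕1⊕0⊕1 = 1
p4 (pos 4,5,6,7,12,13,14,15): XOR of data positions = 1⊕0⊕0⊕1⊕1⊕0⊕1 = 0
p8 (pos 8,9,10,11,12,13,14,15): XOR of data positions = 1⊕1⊕1⊕1⊕1⊕0⊕1 = 0
Codeword: 110010001111101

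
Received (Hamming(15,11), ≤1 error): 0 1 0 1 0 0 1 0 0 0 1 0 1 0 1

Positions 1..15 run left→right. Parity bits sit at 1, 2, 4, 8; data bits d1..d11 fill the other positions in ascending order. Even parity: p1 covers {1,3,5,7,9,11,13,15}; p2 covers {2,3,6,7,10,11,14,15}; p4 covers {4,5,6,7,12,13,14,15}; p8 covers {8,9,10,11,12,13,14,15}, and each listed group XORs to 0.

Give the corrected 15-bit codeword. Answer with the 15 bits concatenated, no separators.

010100110010101

s1 (pos 1,3,5,7,9,11,13,15): 0⊕0⊕0⊕1⊕0⊕1⊕1⊕1 = 0
s2 (pos 2,3,6,7,10,11,14,15): 1⊕0⊕0⊕1⊕0⊕1⊕0⊕1 = 0
s4 (pos 4,5,6,7,12,13,14,15): 1⊕0⊕0⊕1⊕0⊕1⊕0⊕1 = 0
s8 (pos 8,9,10,11,12,13,14,15): 0⊕0⊕0⊕1⊕0⊕1⊕0⊕1 = 1
Syndrome s8…s1 = 1000 → error at position 8.
Flip position 8: 010100100010101 → 010100110010101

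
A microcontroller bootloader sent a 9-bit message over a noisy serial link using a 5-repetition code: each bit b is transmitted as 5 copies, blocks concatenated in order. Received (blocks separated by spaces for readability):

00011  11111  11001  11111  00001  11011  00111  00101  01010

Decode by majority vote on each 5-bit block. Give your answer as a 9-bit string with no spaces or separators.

Block 1 (00011): 2 ones → 0
Block 2 (11111): 5 ones → 1
Block 3 (11001): 3 ones → 1
Block 4 (11111): 5 ones → 1
Block 5 (00001): 1 one → 0
Block 6 (11011): 4 ones → 1
Block 7 (00111): 3 ones → 1
Block 8 (00101): 2 ones → 0
Block 9 (01010): 2 ones → 0

011101100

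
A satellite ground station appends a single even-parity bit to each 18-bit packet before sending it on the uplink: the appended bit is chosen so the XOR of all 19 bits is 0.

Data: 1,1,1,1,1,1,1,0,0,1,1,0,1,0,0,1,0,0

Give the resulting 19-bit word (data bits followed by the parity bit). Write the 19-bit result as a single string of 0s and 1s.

1111111001101001001

XOR of the 18 data bits: 1⊕1⊕1⊕1⊕1⊕1⊕1⊕0⊕0⊕1⊕1⊕0⊕1⊕0⊕0⊕1⊕0⊕0 = 1
Parity bit = 1 (so all 19 bits XOR to 0).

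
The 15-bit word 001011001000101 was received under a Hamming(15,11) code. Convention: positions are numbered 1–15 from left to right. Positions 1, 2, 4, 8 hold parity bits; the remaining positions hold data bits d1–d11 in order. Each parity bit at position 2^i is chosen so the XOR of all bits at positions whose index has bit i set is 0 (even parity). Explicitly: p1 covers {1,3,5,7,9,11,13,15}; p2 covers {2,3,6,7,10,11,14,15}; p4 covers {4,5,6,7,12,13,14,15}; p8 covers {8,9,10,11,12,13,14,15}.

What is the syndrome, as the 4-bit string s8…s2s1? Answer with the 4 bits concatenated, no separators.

s1 (pos 1,3,5,7,9,11,13,15): 0⊕1⊕1⊕0⊕1⊕0⊕1⊕1 = 1
s2 (pos 2,3,6,7,10,11,14,15): 0⊕1⊕1⊕0⊕0⊕0⊕0⊕1 = 1
s4 (pos 4,5,6,7,12,13,14,15): 0⊕1⊕1⊕0⊕0⊕1⊕0⊕1 = 0
s8 (pos 8,9,10,11,12,13,14,15): 0⊕1⊕0⊕0⊕0⊕1⊕0⊕1 = 1
Syndrome s8…s1 = 1011 → error at position 11.

1011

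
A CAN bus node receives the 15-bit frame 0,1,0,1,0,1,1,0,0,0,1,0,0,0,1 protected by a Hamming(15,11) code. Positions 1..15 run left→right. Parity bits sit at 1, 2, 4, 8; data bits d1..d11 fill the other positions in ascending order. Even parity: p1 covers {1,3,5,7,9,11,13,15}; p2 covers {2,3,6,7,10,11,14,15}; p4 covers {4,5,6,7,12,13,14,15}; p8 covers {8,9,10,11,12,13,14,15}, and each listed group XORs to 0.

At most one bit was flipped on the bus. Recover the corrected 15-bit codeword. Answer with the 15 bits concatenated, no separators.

011101100010001

s1 (pos 1,3,5,7,9,11,13,15): 0⊕0⊕0⊕1⊕0⊕1⊕0⊕1 = 1
s2 (pos 2,3,6,7,10,11,14,15): 1⊕0⊕1⊕1⊕0⊕1⊕0⊕1 = 1
s4 (pos 4,5,6,7,12,13,14,15): 1⊕0⊕1⊕1⊕0⊕0⊕0⊕1 = 0
s8 (pos 8,9,10,11,12,13,14,15): 0⊕0⊕0⊕1⊕0⊕0⊕0⊕1 = 0
Syndrome s8…s1 = 0011 → error at position 3.
Flip position 3: 010101100010001 → 011101100010001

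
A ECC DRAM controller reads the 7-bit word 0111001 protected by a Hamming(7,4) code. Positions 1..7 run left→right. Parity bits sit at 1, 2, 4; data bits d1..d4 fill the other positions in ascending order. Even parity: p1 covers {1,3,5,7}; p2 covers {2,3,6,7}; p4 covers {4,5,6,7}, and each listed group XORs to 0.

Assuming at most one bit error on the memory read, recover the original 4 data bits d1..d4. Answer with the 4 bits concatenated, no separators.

s1 (pos 1,3,5,7): 0⊕1⊕0⊕1 = 0
s2 (pos 2,3,6,7): 1⊕1⊕0⊕1 = 1
s4 (pos 4,5,6,7): 1⊕0⊕0⊕1 = 0
Syndrome s4…s1 = 010 → error at position 2.
Flip position 2: 0111001 → 0011001
Read data bits from positions 3,5,6,7: 1001

1001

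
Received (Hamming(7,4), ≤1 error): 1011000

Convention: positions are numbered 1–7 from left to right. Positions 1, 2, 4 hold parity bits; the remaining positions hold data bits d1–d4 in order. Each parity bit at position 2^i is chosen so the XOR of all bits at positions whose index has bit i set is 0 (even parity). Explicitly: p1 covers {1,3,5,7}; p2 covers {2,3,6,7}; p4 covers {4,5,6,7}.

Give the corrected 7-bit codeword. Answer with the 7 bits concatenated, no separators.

s1 (pos 1,3,5,7): 1⊕1⊕0⊕0 = 0
s2 (pos 2,3,6,7): 0⊕1⊕0⊕0 = 1
s4 (pos 4,5,6,7): 1⊕0⊕0⊕0 = 1
Syndrome s4…s1 = 110 → error at position 6.
Flip position 6: 1011000 → 1011010

1011010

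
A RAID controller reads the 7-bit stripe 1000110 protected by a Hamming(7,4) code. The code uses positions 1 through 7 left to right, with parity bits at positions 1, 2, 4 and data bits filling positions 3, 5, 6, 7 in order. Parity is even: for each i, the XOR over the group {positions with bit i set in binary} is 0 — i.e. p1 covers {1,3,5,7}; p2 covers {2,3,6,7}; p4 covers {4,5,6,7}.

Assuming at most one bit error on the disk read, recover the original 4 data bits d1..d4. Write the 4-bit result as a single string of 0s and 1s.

s1 (pos 1,3,5,7): 1⊕0⊕1⊕0 = 0
s2 (pos 2,3,6,7): 0⊕0⊕1⊕0 = 1
s4 (pos 4,5,6,7): 0⊕1⊕1⊕0 = 0
Syndrome s4…s1 = 010 → error at position 2.
Flip position 2: 1000110 → 1100110
Read data bits from positions 3,5,6,7: 0110

0110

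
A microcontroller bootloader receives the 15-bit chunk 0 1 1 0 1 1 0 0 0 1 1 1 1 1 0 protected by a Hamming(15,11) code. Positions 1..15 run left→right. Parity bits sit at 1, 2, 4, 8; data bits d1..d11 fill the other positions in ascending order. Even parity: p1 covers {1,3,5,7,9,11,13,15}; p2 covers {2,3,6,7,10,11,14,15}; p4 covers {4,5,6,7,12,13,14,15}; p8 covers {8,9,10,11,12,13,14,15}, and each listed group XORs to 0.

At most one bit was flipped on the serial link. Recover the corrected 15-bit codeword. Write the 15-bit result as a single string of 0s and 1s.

s1 (pos 1,3,5,7,9,11,13,15): 0⊕1⊕1⊕0⊕0⊕1⊕1⊕0 = 0
s2 (pos 2,3,6,7,10,11,14,15): 1⊕1⊕1⊕0⊕1⊕1⊕1⊕0 = 0
s4 (pos 4,5,6,7,12,13,14,15): 0⊕1⊕1⊕0⊕1⊕1⊕1⊕0 = 1
s8 (pos 8,9,10,11,12,13,14,15): 0⊕0⊕1⊕1⊕1⊕1⊕1⊕0 = 1
Syndrome s8…s1 = 1100 → error at position 12.
Flip position 12: 011011000111110 → 011011000110110

011011000110110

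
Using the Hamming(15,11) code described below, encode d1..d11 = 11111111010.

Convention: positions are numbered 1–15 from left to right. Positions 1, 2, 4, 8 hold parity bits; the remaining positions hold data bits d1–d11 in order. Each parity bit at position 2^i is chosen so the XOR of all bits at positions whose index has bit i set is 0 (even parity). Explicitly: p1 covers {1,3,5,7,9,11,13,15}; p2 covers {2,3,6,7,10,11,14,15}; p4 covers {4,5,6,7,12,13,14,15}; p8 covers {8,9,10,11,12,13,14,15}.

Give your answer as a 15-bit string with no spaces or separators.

Place data at non-parity positions: p1 p2 1 p4 1 1 1 p8 1 1 1 1 0 1 0
p1 (pos 1,3,5,7,9,11,13,15): XOR of data positions = 1⊕1⊕1⊕1⊕1⊕0⊕0 = 1
p2 (pos 2,3,6,7,10,11,14,15): XOR of data positions = 1⊕1⊕1⊕1⊕1⊕1⊕0 = 0
p4 (pos 4,5,6,7,12,13,14,15): XOR of data positions = 1⊕1⊕1⊕1⊕0⊕1⊕0 = 1
p8 (pos 8,9,10,11,12,13,14,15): XOR of data positions = 1⊕1⊕1⊕1⊕0⊕1⊕0 = 1
Codeword: 101111111111010

101111111111010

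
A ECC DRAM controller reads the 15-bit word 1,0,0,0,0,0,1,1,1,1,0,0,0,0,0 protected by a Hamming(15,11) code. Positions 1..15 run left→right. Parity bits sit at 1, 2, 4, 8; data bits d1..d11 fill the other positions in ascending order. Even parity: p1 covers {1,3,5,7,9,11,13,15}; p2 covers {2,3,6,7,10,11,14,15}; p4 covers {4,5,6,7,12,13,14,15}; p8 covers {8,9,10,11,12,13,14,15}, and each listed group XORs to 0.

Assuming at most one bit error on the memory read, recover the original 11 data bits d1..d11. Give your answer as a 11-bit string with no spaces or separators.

s1 (pos 1,3,5,7,9,11,13,15): 1⊕0⊕0⊕1⊕1⊕0⊕0⊕0 = 1
s2 (pos 2,3,6,7,10,11,14,15): 0⊕0⊕0⊕1⊕1⊕0⊕0⊕0 = 0
s4 (pos 4,5,6,7,12,13,14,15): 0⊕0⊕0⊕1⊕0⊕0⊕0⊕0 = 1
s8 (pos 8,9,10,11,12,13,14,15): 1⊕1⊕1⊕0⊕0⊕0⊕0⊕0 = 1
Syndrome s8…s1 = 1101 → error at position 13.
Flip position 13: 100000111100000 → 100000111100100
Read data bits from positions 3,5,6,7,9,10,11,12,13,14,15: 00011100100

00011100100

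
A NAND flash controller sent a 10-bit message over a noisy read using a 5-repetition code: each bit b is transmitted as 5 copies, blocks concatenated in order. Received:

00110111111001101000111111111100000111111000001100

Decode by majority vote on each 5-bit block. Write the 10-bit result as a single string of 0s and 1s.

0110110100

Block 1 (00110): 2 ones → 0
Block 2 (11111): 5 ones → 1
Block 3 (10011): 3 ones → 1
Block 4 (01000): 1 one → 0
Block 5 (11111): 5 ones → 1
Block 6 (11111): 5 ones → 1
Block 7 (00000): 0 ones → 0
Block 8 (11111): 5 ones → 1
Block 9 (10000): 1 one → 0
Block 10 (01100): 2 ones → 0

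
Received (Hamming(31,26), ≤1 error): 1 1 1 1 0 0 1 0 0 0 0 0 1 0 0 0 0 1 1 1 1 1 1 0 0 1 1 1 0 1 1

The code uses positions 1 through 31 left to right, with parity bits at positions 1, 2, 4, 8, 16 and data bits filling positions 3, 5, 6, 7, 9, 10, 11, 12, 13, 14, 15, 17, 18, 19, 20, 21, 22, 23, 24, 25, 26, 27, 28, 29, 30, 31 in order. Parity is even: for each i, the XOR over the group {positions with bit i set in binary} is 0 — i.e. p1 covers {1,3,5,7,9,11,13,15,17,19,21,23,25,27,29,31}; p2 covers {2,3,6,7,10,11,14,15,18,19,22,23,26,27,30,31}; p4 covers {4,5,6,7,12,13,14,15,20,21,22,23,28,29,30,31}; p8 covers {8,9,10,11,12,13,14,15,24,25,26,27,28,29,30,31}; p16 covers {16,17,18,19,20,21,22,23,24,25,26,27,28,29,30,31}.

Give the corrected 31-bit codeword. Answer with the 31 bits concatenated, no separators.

s1 (pos 1,3,5,7,9,11,13,15,17,19,21,23,25,27,29,31): 1⊕1⊕0⊕1⊕0⊕0⊕1⊕0⊕0⊕1⊕1⊕1⊕0⊕1⊕0⊕1 = 1
s2 (pos 2,3,6,7,10,11,14,15,18,19,22,23,26,27,30,31): 1⊕1⊕0⊕1⊕0⊕0⊕0⊕0⊕1⊕1⊕1⊕1⊕1⊕1⊕1⊕1 = 1
s4 (pos 4,5,6,7,12,13,14,15,20,21,22,23,28,29,30,31): 1⊕0⊕0⊕1⊕0⊕1⊕0⊕0⊕1⊕1⊕1⊕1⊕1⊕0⊕1⊕1 = 0
s8 (pos 8,9,10,11,12,13,14,15,24,25,26,27,28,29,30,31): 0⊕0⊕0⊕0⊕0⊕1⊕0⊕0⊕0⊕0⊕1⊕1⊕1⊕0⊕1⊕1 = 0
s16 (pos 16,17,18,19,20,21,22,23,24,25,26,27,28,29,30,31): 0⊕0⊕1⊕1⊕1⊕1⊕1⊕1⊕0⊕0⊕1⊕1⊕1⊕0⊕1⊕1 = 1
Syndrome s16…s1 = 10011 → error at position 19.
Flip position 19: 1111001000001000011111100111011 → 1111001000001000010111100111011

1111001000001000010111100111011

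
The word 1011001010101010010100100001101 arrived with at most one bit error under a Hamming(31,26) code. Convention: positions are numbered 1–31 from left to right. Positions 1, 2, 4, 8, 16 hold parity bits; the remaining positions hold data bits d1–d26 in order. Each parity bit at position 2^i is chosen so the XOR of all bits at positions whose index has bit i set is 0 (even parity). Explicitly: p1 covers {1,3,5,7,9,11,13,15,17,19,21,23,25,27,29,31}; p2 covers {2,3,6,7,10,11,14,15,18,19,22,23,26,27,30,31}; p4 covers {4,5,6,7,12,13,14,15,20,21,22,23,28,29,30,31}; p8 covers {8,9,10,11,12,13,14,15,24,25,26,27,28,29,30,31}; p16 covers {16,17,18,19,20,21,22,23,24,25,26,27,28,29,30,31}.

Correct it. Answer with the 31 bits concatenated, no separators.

1011001010101110010100100001101

s1 (pos 1,3,5,7,9,11,13,15,17,19,21,23,25,27,29,31): 1⊕1⊕0⊕1⊕1⊕1⊕1⊕1⊕0⊕0⊕0⊕1⊕0⊕0⊕1⊕1 = 0
s2 (pos 2,3,6,7,10,11,14,15,18,19,22,23,26,27,30,31): 0⊕1⊕0⊕1⊕0⊕1⊕0⊕1⊕1⊕0⊕0⊕1⊕0⊕0⊕0⊕1 = 1
s4 (pos 4,5,6,7,12,13,14,15,20,21,22,23,28,29,30,31): 1⊕0⊕0⊕1⊕0⊕1⊕0⊕1⊕1⊕0⊕0⊕1⊕1⊕1⊕0⊕1 = 1
s8 (pos 8,9,10,11,12,13,14,15,24,25,26,27,28,29,30,31): 0⊕1⊕0⊕1⊕0⊕1⊕0⊕1⊕0⊕0⊕0⊕0⊕1⊕1⊕0⊕1 = 1
s16 (pos 16,17,18,19,20,21,22,23,24,25,26,27,28,29,30,31): 0⊕0⊕1⊕0⊕1⊕0⊕0⊕1⊕0⊕0⊕0⊕0⊕1⊕1⊕0⊕1 = 0
Syndrome s16…s1 = 01110 → error at position 14.
Flip position 14: 1011001010101010010100100001101 → 1011001010101110010100100001101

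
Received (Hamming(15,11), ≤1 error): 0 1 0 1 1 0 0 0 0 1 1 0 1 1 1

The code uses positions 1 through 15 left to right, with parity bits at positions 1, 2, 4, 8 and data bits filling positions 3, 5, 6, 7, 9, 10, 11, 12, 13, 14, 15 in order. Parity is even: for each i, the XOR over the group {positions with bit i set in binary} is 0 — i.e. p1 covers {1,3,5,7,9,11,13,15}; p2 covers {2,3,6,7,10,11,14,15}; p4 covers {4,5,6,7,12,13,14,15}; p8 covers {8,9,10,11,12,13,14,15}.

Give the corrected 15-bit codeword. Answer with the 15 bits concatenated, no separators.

s1 (pos 1,3,5,7,9,11,13,15): 0⊕0⊕1⊕0⊕0⊕1⊕1⊕1 = 0
s2 (pos 2,3,6,7,10,11,14,15): 1⊕0⊕0⊕0⊕1⊕1⊕1⊕1 = 1
s4 (pos 4,5,6,7,12,13,14,15): 1⊕1⊕0⊕0⊕0⊕1⊕1⊕1 = 1
s8 (pos 8,9,10,11,12,13,14,15): 0⊕0⊕1⊕1⊕0⊕1⊕1⊕1 = 1
Syndrome s8…s1 = 1110 → error at position 14.
Flip position 14: 010110000110111 → 010110000110101

010110000110101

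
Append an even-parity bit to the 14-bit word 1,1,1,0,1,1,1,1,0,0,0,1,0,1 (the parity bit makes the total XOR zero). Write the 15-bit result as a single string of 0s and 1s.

XOR of the 14 data bits: 1⊕1⊕1⊕0⊕1⊕1⊕1⊕1⊕0⊕0⊕0⊕1⊕0⊕1 = 1
Parity bit = 1 (so all 15 bits XOR to 0).

111011110001011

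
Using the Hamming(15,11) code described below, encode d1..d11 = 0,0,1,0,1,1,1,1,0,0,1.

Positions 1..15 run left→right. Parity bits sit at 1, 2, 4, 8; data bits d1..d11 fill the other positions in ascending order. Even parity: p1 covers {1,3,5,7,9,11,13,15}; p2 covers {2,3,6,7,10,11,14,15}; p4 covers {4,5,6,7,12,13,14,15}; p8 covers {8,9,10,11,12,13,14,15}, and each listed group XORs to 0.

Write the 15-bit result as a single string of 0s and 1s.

Place data at non-parity positions: p1 p2 0 p4 0 1 0 p8 1 1 1 1 0 0 1
p1 (pos 1,3,5,7,9,11,13,15): XOR of data positions = 0⊕0⊕0⊕1⊕1⊕0⊕1 = 1
p2 (pos 2,3,6,7,10,11,14,15): XOR of data positions = 0⊕1⊕0⊕1⊕1⊕0⊕1 = 0
p4 (pos 4,5,6,7,12,13,14,15): XOR of data positions = 0⊕1⊕0⊕1⊕0⊕0⊕1 = 1
p8 (pos 8,9,10,11,12,13,14,15): XOR of data positions = 1⊕1⊕1⊕1⊕0⊕0⊕1 = 1
Codeword: 100101011111001

100101011111001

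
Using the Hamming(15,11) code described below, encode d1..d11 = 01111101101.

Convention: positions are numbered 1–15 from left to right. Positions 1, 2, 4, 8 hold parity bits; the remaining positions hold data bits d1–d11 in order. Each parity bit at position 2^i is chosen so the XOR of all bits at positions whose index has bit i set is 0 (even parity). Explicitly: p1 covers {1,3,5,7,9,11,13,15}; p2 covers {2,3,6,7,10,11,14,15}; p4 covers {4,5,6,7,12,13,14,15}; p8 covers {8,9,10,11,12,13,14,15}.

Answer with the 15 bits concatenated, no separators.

100011111101101

Place data at non-parity positions: p1 p2 0 p4 1 1 1 p8 1 1 0 1 1 0 1
p1 (pos 1,3,5,7,9,11,13,15): XOR of data positions = 0⊕1⊕1⊕1⊕0⊕1⊕1 = 1
p2 (pos 2,3,6,7,10,11,14,15): XOR of data positions = 0⊕1⊕1⊕1⊕0⊕0⊕1 = 0
p4 (pos 4,5,6,7,12,13,14,15): XOR of data positions = 1⊕1⊕1⊕1⊕1⊕0⊕1 = 0
p8 (pos 8,9,10,11,12,13,14,15): XOR of data positions = 1⊕1⊕0⊕1⊕1⊕0⊕1 = 1
Codeword: 100011111101101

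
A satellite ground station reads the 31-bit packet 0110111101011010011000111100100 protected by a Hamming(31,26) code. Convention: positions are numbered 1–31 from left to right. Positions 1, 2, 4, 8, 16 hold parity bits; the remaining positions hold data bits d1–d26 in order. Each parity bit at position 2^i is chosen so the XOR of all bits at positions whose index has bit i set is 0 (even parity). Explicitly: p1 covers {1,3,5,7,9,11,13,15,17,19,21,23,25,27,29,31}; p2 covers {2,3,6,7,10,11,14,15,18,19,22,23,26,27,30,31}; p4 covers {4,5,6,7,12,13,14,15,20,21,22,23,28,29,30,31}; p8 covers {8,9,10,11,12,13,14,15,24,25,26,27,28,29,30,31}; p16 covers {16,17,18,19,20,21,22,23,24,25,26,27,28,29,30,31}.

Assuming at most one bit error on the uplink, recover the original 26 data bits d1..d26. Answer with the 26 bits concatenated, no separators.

11110101101011000110100100

s1 (pos 1,3,5,7,9,11,13,15,17,19,21,23,25,27,29,31): 0⊕1⊕1⊕1⊕0⊕0⊕1⊕1⊕0⊕1⊕0⊕1⊕1⊕0⊕1⊕0 = 1
s2 (pos 2,3,6,7,10,11,14,15,18,19,22,23,26,27,30,31): 1⊕1⊕1⊕1⊕1⊕0⊕0⊕1⊕1⊕1⊕0⊕1⊕1⊕0⊕0⊕0 = 0
s4 (pos 4,5,6,7,12,13,14,15,20,21,22,23,28,29,30,31): 0⊕1⊕1⊕1⊕1⊕1⊕0⊕1⊕0⊕0⊕0⊕1⊕0⊕1⊕0⊕0 = 0
s8 (pos 8,9,10,11,12,13,14,15,24,25,26,27,28,29,30,31): 1⊕0⊕1⊕0⊕1⊕1⊕0⊕1⊕1⊕1⊕1⊕0⊕0⊕1⊕0⊕0 = 1
s16 (pos 16,17,18,19,20,21,22,23,24,25,26,27,28,29,30,31): 0⊕0⊕1⊕1⊕0⊕0⊕0⊕1⊕1⊕1⊕1⊕0⊕0⊕1⊕0⊕0 = 1
Syndrome s16…s1 = 11001 → error at position 25.
Flip position 25: 0110111101011010011000111100100 → 0110111101011010011000110100100
Read data bits from positions 3,5,6,7,9,10,11,12,13,14,15,17,18,19,20,21,22,23,24,25,26,27,28,29,30,31: 11110101101011000110100100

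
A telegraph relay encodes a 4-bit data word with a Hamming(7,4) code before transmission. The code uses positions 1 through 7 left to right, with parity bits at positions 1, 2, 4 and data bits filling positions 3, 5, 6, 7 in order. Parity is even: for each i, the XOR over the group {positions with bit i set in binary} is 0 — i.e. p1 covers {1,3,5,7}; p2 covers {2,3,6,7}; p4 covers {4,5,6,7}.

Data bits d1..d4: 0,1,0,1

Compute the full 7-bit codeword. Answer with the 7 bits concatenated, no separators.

0100101

Place data at non-parity positions: p1 p2 0 p4 1 0 1
p1 (pos 1,3,5,7): XOR of data positions = 0⊕1⊕1 = 0
p2 (pos 2,3,6,7): XOR of data positions = 0⊕0⊕1 = 1
p4 (pos 4,5,6,7): XOR of data positions = 1⊕0⊕1 = 0
Codeword: 0100101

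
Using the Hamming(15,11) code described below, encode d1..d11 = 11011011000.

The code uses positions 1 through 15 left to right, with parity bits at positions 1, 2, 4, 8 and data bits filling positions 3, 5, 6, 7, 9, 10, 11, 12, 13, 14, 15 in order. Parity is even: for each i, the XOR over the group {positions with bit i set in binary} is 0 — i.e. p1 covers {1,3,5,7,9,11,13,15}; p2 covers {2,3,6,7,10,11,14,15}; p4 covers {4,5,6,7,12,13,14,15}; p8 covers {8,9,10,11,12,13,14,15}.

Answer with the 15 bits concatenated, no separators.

111110111011000

Place data at non-parity positions: p1 p2 1 p4 1 0 1 p8 1 0 1 1 0 0 0
p1 (pos 1,3,5,7,9,11,13,15): XOR of data positions = 1⊕1⊕1⊕1⊕1⊕0⊕0 = 1
p2 (pos 2,3,6,7,10,11,14,15): XOR of data positions = 1⊕0⊕1⊕0⊕1⊕0⊕0 = 1
p4 (pos 4,5,6,7,12,13,14,15): XOR of data positions = 1⊕0⊕1⊕1⊕0⊕0⊕0 = 1
p8 (pos 8,9,10,11,12,13,14,15): XOR of data positions = 1⊕0⊕1⊕1⊕0⊕0⊕0 = 1
Codeword: 111110111011000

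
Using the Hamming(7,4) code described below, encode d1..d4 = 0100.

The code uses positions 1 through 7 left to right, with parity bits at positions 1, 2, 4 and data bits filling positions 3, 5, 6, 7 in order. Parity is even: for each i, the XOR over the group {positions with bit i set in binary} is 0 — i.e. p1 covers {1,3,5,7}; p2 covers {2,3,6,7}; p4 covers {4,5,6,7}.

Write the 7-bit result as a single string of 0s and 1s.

1001100

Place data at non-parity positions: p1 p2 0 p4 1 0 0
p1 (pos 1,3,5,7): XOR of data positions = 0⊕1⊕0 = 1
p2 (pos 2,3,6,7): XOR of data positions = 0⊕0⊕0 = 0
p4 (pos 4,5,6,7): XOR of data positions = 1⊕0⊕0 = 1
Codeword: 1001100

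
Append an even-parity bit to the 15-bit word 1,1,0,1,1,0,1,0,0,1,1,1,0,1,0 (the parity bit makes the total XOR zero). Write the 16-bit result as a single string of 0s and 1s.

1101101001110101

XOR of the 15 data bits: 1⊕1⊕0⊕1⊕1⊕0⊕1⊕0⊕0⊕1⊕1⊕1⊕0⊕1⊕0 = 1
Parity bit = 1 (so all 16 bits XOR to 0).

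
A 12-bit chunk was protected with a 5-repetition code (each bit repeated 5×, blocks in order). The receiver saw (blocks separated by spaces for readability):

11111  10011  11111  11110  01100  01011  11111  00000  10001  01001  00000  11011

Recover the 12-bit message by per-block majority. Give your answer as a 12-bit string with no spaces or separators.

111101100001

Block 1 (11111): 5 ones → 1
Block 2 (10011): 3 ones → 1
Block 3 (11111): 5 ones → 1
Block 4 (11110): 4 ones → 1
Block 5 (01100): 2 ones → 0
Block 6 (01011): 3 ones → 1
Block 7 (11111): 5 ones → 1
Block 8 (00000): 0 ones → 0
Block 9 (10001): 2 ones → 0
Block 10 (01001): 2 ones → 0
Block 11 (00000): 0 ones → 0
Block 12 (11011): 4 ones → 1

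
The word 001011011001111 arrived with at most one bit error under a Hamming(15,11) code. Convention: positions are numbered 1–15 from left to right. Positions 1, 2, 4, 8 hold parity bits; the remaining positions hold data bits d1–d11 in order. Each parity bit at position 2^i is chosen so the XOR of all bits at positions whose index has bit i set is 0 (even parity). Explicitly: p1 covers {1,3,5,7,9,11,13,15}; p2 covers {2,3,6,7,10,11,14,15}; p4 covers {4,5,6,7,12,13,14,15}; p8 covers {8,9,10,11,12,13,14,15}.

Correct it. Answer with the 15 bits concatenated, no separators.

101011011001111

s1 (pos 1,3,5,7,9,11,13,15): 0⊕1⊕1⊕0⊕1⊕0⊕1⊕1 = 1
s2 (pos 2,3,6,7,10,11,14,15): 0⊕1⊕1⊕0⊕0⊕0⊕1⊕1 = 0
s4 (pos 4,5,6,7,12,13,14,15): 0⊕1⊕1⊕0⊕1⊕1⊕1⊕1 = 0
s8 (pos 8,9,10,11,12,13,14,15): 1⊕1⊕0⊕0⊕1⊕1⊕1⊕1 = 0
Syndrome s8…s1 = 0001 → error at position 1.
Flip position 1: 001011011001111 → 101011011001111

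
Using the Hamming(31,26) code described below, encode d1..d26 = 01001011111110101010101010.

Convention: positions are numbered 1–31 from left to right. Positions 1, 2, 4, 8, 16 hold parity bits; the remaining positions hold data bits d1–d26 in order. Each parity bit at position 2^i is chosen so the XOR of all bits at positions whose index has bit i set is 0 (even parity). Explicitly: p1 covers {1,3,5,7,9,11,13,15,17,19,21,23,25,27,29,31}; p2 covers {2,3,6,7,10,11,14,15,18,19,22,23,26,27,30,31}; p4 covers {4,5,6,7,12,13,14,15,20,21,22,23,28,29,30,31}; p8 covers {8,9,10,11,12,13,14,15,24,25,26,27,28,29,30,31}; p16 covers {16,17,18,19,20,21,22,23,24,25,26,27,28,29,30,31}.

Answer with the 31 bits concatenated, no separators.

0101100010111110110101010101010

Place data at non-parity positions: p1 p2 0 p4 1 0 0 p8 1 0 1 1 1 1 1 p16 1 1 0 1 0 1 0 1 0 1 0 1 0 1 0
p1 (pos 1,3,5,7,9,11,13,15,17,19,21,23,25,27,29,31): XOR of data positions = 0⊕1⊕0⊕1⊕1⊕1⊕1⊕1⊕0⊕0⊕0⊕0⊕0⊕0⊕0 = 0
p2 (pos 2,3,6,7,10,11,14,15,18,19,22,23,26,27,30,31): XOR of data positions = 0⊕0⊕0⊕0⊕1⊕1⊕1⊕1⊕0⊕1⊕0⊕1⊕0⊕1⊕0 = 1
p4 (pos 4,5,6,7,12,13,14,15,20,21,22,23,28,29,30,31): XOR of data positions = 1⊕0⊕0⊕1⊕1⊕1⊕1⊕1⊕0⊕1⊕0⊕1⊕0⊕1⊕0 = 1
p8 (pos 8,9,10,11,12,13,14,15,24,25,26,27,28,29,30,31): XOR of data positions = 1⊕0⊕1⊕1⊕1⊕1⊕1⊕1⊕0⊕1⊕0⊕1⊕0⊕1⊕0 = 0
p16 (pos 16,17,18,19,20,21,22,23,24,25,26,27,28,29,30,31): XOR of data positions = 1⊕1⊕0⊕1⊕0⊕1⊕0⊕1⊕0⊕1⊕0⊕1⊕0⊕1⊕0 = 0
Codeword: 0101100010111110110101010101010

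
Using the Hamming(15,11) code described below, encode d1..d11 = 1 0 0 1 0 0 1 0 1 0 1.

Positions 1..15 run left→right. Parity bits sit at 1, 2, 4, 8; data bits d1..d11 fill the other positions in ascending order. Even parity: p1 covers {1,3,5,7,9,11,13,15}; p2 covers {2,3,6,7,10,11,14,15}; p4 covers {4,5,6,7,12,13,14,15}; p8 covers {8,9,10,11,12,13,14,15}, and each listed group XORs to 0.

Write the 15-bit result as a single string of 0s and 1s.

Place data at non-parity positions: p1 p2 1 p4 0 0 1 p8 0 0 1 0 1 0 1
p1 (pos 1,3,5,7,9,11,13,15): XOR of data positions = 1⊕0⊕1⊕0⊕1⊕1⊕1 = 1
p2 (pos 2,3,6,7,10,11,14,15): XOR of data positions = 1⊕0⊕1⊕0⊕1⊕0⊕1 = 0
p4 (pos 4,5,6,7,12,13,14,15): XOR of data positions = 0⊕0⊕1⊕0⊕1⊕0⊕1 = 1
p8 (pos 8,9,10,11,12,13,14,15): XOR of data positions = 0⊕0⊕1⊕0⊕1⊕0⊕1 = 1
Codeword: 101100110010101

101100110010101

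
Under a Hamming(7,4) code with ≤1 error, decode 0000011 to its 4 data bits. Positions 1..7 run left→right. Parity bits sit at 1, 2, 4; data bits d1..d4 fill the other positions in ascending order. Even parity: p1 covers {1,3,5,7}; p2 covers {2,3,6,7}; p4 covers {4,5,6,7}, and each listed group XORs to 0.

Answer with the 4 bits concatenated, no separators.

s1 (pos 1,3,5,7): 0⊕0⊕0⊕1 = 1
s2 (pos 2,3,6,7): 0⊕0⊕1⊕1 = 0
s4 (pos 4,5,6,7): 0⊕0⊕1⊕1 = 0
Syndrome s4…s1 = 001 → error at position 1.
Flip position 1: 0000011 → 1000011
Read data bits from positions 3,5,6,7: 0011

0011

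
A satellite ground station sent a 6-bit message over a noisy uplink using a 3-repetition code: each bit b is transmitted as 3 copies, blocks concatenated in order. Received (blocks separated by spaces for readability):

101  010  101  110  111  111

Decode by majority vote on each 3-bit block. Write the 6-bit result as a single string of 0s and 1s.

101111

Block 1 (101): 2 ones → 1
Block 2 (010): 1 one → 0
Block 3 (101): 2 ones → 1
Block 4 (110): 2 ones → 1
Block 5 (111): 3 ones → 1
Block 6 (111): 3 ones → 1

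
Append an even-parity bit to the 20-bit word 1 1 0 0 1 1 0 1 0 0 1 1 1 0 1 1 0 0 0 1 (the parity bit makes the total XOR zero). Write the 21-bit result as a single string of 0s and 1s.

110011010011101100011

XOR of the 20 data bits: 1⊕1⊕0⊕0⊕1⊕1⊕0⊕1⊕0⊕0⊕1⊕1⊕1⊕0⊕1⊕1⊕0⊕0⊕0⊕1 = 1
Parity bit = 1 (so all 21 bits XOR to 0).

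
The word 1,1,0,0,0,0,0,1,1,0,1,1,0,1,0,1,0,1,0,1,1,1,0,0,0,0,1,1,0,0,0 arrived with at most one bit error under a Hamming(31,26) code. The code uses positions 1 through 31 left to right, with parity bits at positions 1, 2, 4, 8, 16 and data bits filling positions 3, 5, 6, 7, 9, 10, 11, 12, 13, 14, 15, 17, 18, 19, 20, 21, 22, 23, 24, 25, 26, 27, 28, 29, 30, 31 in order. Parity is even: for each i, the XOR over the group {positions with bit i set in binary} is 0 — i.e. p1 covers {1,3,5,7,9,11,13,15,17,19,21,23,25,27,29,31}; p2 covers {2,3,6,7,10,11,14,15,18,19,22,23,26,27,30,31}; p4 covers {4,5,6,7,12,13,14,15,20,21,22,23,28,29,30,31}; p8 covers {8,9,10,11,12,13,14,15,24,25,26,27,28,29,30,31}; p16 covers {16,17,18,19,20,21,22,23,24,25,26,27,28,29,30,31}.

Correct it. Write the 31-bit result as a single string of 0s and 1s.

1100000110110101010111001011000

s1 (pos 1,3,5,7,9,11,13,15,17,19,21,23,25,27,29,31): 1⊕0⊕0⊕0⊕1⊕1⊕0⊕0⊕0⊕0⊕1⊕0⊕0⊕1⊕0⊕0 = 1
s2 (pos 2,3,6,7,10,11,14,15,18,19,22,23,26,27,30,31): 1⊕0⊕0⊕0⊕0⊕1⊕1⊕0⊕1⊕0⊕1⊕0⊕0⊕1⊕0⊕0 = 0
s4 (pos 4,5,6,7,12,13,14,15,20,21,22,23,28,29,30,31): 0⊕0⊕0⊕0⊕1⊕0⊕1⊕0⊕1⊕1⊕1⊕0⊕1⊕0⊕0⊕0 = 0
s8 (pos 8,9,10,11,12,13,14,15,24,25,26,27,28,29,30,31): 1⊕1⊕0⊕1⊕1⊕0⊕1⊕0⊕0⊕0⊕0⊕1⊕1⊕0⊕0⊕0 = 1
s16 (pos 16,17,18,19,20,21,22,23,24,25,26,27,28,29,30,31): 1⊕0⊕1⊕0⊕1⊕1⊕1⊕0⊕0⊕0⊕0⊕1⊕1⊕0⊕0⊕0 = 1
Syndrome s16…s1 = 11001 → error at position 25.
Flip position 25: 1100000110110101010111000011000 → 1100000110110101010111001011000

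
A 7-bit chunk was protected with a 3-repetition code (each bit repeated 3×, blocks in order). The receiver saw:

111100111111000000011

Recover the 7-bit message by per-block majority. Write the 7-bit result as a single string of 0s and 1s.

1011001

Block 1 (111): 3 ones → 1
Block 2 (100): 1 one → 0
Block 3 (111): 3 ones → 1
Block 4 (111): 3 ones → 1
Block 5 (000): 0 ones → 0
Block 6 (000): 0 ones → 0
Block 7 (011): 2 ones → 1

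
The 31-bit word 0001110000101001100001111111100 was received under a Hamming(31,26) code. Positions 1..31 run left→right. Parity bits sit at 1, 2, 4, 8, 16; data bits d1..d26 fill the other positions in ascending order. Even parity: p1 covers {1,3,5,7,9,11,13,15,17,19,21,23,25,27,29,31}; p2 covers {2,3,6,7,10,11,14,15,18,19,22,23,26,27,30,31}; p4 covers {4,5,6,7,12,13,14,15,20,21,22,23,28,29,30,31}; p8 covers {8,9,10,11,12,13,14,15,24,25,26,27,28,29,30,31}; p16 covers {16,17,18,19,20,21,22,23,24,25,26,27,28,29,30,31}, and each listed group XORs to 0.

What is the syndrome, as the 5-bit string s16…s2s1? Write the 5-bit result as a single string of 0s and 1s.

00000

s1 (pos 1,3,5,7,9,11,13,15,17,19,21,23,25,27,29,31): 0⊕0⊕1⊕0⊕0⊕1⊕1⊕0⊕1⊕0⊕0⊕1⊕1⊕1⊕1⊕0 = 0
s2 (pos 2,3,6,7,10,11,14,15,18,19,22,23,26,27,30,31): 0⊕0⊕1⊕0⊕0⊕1⊕0⊕0⊕0⊕0⊕1⊕1⊕1⊕1⊕0⊕0 = 0
s4 (pos 4,5,6,7,12,13,14,15,20,21,22,23,28,29,30,31): 1⊕1⊕1⊕0⊕0⊕1⊕0⊕0⊕0⊕0⊕1⊕1⊕1⊕1⊕0⊕0 = 0
s8 (pos 8,9,10,11,12,13,14,15,24,25,26,27,28,29,30,31): 0⊕0⊕0⊕1⊕0⊕1⊕0⊕0⊕1⊕1⊕1⊕1⊕1⊕1⊕0⊕0 = 0
s16 (pos 16,17,18,19,20,21,22,23,24,25,26,27,28,29,30,31): 1⊕1⊕0⊕0⊕0⊕0⊕1⊕1⊕1⊕1⊕1⊕1⊕1⊕1⊕0⊕0 = 0
Syndrome s16…s1 = 00000 → no error.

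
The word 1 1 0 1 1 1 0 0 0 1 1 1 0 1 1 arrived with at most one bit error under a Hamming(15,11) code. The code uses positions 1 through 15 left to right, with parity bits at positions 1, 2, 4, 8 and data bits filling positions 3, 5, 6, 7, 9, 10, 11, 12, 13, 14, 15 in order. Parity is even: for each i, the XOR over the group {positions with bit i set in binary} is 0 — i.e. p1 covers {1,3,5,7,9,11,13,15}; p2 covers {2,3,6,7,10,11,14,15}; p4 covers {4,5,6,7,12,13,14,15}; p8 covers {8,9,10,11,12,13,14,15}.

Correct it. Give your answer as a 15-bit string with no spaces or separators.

110111010111011

s1 (pos 1,3,5,7,9,11,13,15): 1⊕0⊕1⊕0⊕0⊕1⊕0⊕1 = 0
s2 (pos 2,3,6,7,10,11,14,15): 1⊕0⊕1⊕0⊕1⊕1⊕1⊕1 = 0
s4 (pos 4,5,6,7,12,13,14,15): 1⊕1⊕1⊕0⊕1⊕0⊕1⊕1 = 0
s8 (pos 8,9,10,11,12,13,14,15): 0⊕0⊕1⊕1⊕1⊕0⊕1⊕1 = 1
Syndrome s8…s1 = 1000 → error at position 8.
Flip position 8: 110111000111011 → 110111010111011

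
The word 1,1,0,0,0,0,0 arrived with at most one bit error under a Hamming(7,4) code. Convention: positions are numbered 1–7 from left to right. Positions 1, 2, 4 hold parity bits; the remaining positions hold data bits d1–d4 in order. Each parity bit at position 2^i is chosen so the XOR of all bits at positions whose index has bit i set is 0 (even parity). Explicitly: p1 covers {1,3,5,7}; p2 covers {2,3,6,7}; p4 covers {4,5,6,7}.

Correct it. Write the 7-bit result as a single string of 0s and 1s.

s1 (pos 1,3,5,7): 1⊕0⊕0⊕0 = 1
s2 (pos 2,3,6,7): 1⊕0⊕0⊕0 = 1
s4 (pos 4,5,6,7): 0⊕0⊕0⊕0 = 0
Syndrome s4…s1 = 011 → error at position 3.
Flip position 3: 1100000 → 1110000

1110000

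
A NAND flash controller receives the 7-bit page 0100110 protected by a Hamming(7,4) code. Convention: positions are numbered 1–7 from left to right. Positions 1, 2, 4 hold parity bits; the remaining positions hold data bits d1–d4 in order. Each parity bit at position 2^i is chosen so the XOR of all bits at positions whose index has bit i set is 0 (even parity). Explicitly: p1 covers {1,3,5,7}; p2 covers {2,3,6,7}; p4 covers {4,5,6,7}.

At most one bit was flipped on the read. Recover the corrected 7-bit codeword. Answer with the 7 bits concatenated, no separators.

1100110

s1 (pos 1,3,5,7): 0⊕0⊕1⊕0 = 1
s2 (pos 2,3,6,7): 1⊕0⊕1⊕0 = 0
s4 (pos 4,5,6,7): 0⊕1⊕1⊕0 = 0
Syndrome s4…s1 = 001 → error at position 1.
Flip position 1: 0100110 → 1100110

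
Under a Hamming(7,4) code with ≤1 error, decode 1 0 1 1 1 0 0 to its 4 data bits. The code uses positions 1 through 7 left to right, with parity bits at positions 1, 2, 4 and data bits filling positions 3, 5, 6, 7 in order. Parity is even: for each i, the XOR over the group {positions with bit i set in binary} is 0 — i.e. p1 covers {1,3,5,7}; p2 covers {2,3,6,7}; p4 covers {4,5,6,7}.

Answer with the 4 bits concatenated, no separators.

s1 (pos 1,3,5,7): 1⊕1⊕1⊕0 = 1
s2 (pos 2,3,6,7): 0⊕1⊕0⊕0 = 1
s4 (pos 4,5,6,7): 1⊕1⊕0⊕0 = 0
Syndrome s4…s1 = 011 → error at position 3.
Flip position 3: 1011100 → 1001100
Read data bits from positions 3,5,6,7: 0100

0100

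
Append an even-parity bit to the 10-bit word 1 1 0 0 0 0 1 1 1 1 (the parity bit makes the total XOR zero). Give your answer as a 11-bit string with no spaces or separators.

XOR of the 10 data bits: 1⊕1⊕0⊕0⊕0⊕0⊕1⊕1⊕1⊕1 = 0
Parity bit = 0 (so all 11 bits XOR to 0).

11000011110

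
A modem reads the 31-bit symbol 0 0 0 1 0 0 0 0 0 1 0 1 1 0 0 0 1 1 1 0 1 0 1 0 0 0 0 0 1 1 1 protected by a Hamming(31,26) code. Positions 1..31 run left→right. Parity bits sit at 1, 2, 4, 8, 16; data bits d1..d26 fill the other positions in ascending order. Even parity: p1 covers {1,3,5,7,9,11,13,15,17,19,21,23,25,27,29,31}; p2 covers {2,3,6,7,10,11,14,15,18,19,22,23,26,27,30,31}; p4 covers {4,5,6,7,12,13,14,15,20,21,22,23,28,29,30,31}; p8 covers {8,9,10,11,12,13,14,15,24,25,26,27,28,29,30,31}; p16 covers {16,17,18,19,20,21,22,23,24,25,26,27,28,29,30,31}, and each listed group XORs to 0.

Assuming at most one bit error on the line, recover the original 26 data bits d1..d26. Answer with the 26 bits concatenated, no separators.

s1 (pos 1,3,5,7,9,11,13,15,17,19,21,23,25,27,29,31): 0⊕0⊕0⊕0⊕0⊕0⊕1⊕0⊕1⊕1⊕1⊕1⊕0⊕0⊕1⊕1 = 1
s2 (pos 2,3,6,7,10,11,14,15,18,19,22,23,26,27,30,31): 0⊕0⊕0⊕0⊕1⊕0⊕0⊕0⊕1⊕1⊕0⊕1⊕0⊕0⊕1⊕1 = 0
s4 (pos 4,5,6,7,12,13,14,15,20,21,22,23,28,29,30,31): 1⊕0⊕0⊕0⊕1⊕1⊕0⊕0⊕0⊕1⊕0⊕1⊕0⊕1⊕1⊕1 = 0
s8 (pos 8,9,10,11,12,13,14,15,24,25,26,27,28,29,30,31): 0⊕0⊕1⊕0⊕1⊕1⊕0⊕0⊕0⊕0⊕0⊕0⊕0⊕1⊕1⊕1 = 0
s16 (pos 16,17,18,19,20,21,22,23,24,25,26,27,28,29,30,31): 0⊕1⊕1⊕1⊕0⊕1⊕0⊕1⊕0⊕0⊕0⊕0⊕0⊕1⊕1⊕1 = 0
Syndrome s16…s1 = 00001 → error at position 1.
Flip position 1: 0001000001011000111010100000111 → 1001000001011000111010100000111
Read data bits from positions 3,5,6,7,9,10,11,12,13,14,15,17,18,19,20,21,22,23,24,25,26,27,28,29,30,31: 00000101100111010100000111

00000101100111010100000111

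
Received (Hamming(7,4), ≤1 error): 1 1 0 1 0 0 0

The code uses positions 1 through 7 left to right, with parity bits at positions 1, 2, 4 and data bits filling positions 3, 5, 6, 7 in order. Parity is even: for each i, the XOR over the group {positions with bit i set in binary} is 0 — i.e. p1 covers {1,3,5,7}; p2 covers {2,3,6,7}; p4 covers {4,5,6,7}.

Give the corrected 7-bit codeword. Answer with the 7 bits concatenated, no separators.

1101001

s1 (pos 1,3,5,7): 1⊕0⊕0⊕0 = 1
s2 (pos 2,3,6,7): 1⊕0⊕0⊕0 = 1
s4 (pos 4,5,6,7): 1⊕0⊕0⊕0 = 1
Syndrome s4…s1 = 111 → error at position 7.
Flip position 7: 1101000 → 1101001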